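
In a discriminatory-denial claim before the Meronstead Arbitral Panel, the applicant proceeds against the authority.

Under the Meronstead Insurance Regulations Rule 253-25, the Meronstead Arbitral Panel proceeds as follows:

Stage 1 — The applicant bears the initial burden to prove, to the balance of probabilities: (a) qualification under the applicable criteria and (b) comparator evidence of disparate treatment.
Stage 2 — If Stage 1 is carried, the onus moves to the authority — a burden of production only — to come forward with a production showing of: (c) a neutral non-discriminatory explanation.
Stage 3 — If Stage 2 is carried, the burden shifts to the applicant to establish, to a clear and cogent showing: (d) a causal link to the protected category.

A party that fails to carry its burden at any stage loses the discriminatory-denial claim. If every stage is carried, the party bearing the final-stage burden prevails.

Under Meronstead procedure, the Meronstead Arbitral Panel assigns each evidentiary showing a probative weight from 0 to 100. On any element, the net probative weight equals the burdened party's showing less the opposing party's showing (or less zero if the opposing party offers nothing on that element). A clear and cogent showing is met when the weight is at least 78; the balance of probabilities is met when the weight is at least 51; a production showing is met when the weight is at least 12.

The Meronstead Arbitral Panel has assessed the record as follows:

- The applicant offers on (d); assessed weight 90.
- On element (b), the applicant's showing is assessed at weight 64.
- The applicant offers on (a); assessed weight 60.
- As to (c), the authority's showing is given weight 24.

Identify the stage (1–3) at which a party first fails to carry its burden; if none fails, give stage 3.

At Stage 1 the applicant must meet the balance of probabilities (weight is at least 51): on (a) the weight is 60, ≥ 51, so (a) meets the standard; on (b) the weight is 64, ≥ 51, so (b) meets the standard.
  Stage 1 carried; the burden shifts to the authority.
At Stage 2 the authority must meet a production showing (weight is at least 12): on (c) the weight is 24, ≥ 12, so (c) meets the standard.
  Stage 2 carried; the burden shifts to the applicant.
At Stage 3 the applicant must meet a clear and cogent showing (weight is at least 78): on (d) the weight is 90, ≥ 78, so (d) meets the standard.
  The applicant carries the last stage.
All stages carried — the applicant prevails.

stage 3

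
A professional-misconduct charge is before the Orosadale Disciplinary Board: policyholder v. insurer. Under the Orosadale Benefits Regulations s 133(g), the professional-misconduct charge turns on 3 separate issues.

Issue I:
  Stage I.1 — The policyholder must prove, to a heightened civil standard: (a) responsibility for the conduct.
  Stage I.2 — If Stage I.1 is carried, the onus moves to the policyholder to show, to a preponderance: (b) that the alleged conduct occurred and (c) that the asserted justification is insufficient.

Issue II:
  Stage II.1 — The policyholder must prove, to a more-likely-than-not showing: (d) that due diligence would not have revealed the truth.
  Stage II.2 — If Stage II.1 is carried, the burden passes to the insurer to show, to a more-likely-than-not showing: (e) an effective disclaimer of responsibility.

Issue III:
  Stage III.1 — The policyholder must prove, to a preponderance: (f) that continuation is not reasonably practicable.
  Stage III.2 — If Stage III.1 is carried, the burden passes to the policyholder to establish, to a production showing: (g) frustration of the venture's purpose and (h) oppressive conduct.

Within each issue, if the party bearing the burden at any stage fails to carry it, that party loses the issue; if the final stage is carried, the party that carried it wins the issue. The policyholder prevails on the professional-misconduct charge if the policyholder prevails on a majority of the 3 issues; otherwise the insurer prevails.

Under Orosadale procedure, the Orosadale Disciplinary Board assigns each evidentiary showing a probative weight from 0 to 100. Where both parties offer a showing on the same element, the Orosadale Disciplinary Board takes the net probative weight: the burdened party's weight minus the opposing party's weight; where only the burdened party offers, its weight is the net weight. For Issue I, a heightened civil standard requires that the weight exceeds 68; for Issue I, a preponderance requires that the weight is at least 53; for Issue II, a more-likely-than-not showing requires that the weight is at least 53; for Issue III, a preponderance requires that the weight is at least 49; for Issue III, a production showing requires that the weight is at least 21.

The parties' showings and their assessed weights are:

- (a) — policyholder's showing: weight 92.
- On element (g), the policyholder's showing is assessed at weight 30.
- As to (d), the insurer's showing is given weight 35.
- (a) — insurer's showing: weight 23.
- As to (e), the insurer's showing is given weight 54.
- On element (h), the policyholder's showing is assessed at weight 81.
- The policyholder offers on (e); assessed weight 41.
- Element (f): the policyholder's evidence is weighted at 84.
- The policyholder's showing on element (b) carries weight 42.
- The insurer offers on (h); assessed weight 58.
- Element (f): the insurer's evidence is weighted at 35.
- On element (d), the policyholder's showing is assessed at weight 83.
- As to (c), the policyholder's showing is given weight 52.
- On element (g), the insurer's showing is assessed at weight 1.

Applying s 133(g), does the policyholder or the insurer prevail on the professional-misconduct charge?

insurer

— Issue I —
Stage I.1 — burden on policyholder; standard: a heightened civil standard (weight exceeds 68).
    (a): 92 − 23 = 69 > 68 [met]
  All elements met. The policyholder retains the burden for Stage I.2.
Stage I.2 — burden on policyholder; standard: a preponderance (weight is at least 53).
    (b): 42 < 53 [not met]
    (c): 52 < 53 [not met]
  The policyholder does not carry Stage I.2.
The insurer prevails on this issue.
— Issue II —
At Stage II.1 the policyholder must meet a more-likely-than-not showing (weight is at least 53): on (d) the weight is 83 less the opposing 35 gives net 48, < 53, so (d) does not meet the standard.
  Not every element is met, so the policyholder fails to carry Stage II.1.
So the insurer prevails on this issue.
— Issue III —
Stage III.1 — burden on policyholder; standard: a preponderance (weight is at least 49).
    (f): 84 − 35 = 49 ≥ 49 [met]
  Stage III.1 is satisfied; the policyholder continues to bear the burden.
Stage III.2 — burden on policyholder; standard: a production showing (weight is at least 21).
    (g): 30 − 1 = 29 ≥ 21 [met]
    (h): 81 − 58 = 23 ≥ 21 [met]
  All elements met at the final stage.
Every stage carried; the policyholder prevails on this issue.
Per-issue: Issue I → insurer; Issue II → insurer; Issue III → policyholder. The policyholder must prevail on a majority of issues; overall, the insurer prevails.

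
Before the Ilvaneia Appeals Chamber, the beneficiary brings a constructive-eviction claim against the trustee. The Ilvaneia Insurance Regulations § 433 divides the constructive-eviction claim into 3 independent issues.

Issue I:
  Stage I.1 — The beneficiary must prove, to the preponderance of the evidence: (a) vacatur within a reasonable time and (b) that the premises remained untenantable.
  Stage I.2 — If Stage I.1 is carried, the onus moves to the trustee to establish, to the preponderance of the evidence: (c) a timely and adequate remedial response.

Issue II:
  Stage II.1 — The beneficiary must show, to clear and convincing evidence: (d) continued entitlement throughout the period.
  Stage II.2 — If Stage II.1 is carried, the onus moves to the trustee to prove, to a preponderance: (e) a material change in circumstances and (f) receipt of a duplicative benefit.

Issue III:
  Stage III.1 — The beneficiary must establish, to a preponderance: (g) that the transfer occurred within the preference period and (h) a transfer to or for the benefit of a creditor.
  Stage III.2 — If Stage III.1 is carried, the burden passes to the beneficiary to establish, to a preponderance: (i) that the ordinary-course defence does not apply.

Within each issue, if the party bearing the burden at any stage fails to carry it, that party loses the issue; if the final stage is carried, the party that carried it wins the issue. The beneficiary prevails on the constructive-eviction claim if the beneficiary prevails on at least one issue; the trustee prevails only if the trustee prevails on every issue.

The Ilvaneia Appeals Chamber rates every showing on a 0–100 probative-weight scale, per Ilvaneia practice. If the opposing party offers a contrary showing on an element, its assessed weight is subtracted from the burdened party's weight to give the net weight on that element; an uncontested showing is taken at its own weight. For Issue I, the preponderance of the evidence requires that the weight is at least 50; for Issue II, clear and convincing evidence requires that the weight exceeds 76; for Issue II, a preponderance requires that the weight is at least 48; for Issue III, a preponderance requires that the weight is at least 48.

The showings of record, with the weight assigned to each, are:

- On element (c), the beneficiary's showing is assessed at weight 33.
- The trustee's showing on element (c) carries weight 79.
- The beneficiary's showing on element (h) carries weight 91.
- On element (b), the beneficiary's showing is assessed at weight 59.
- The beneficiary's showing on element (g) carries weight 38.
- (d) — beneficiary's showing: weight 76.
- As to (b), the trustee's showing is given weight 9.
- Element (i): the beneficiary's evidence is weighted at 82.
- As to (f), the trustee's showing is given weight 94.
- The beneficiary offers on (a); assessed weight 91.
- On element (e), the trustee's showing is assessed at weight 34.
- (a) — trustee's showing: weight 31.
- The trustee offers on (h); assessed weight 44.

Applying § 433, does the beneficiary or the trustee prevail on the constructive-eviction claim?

— Issue I —
Stage I.1 — burden on beneficiary; standard: the preponderance of the evidence (weight is at least 50).
    (a): 91 − 31 = 60 ≥ 50 [met]
    (b): 59 − 9 = 50 ≥ 50 [met]
  The beneficiary carries Stage I.1; the trustee now bears the burden.
Stage I.2 — burden on trustee; standard: the preponderance of the evidence (weight is at least 50).
    (c): 79 − 33 = 46 < 50 [not met]
  Not every element is met, so the trustee fails to carry Stage I.2.
So the beneficiary prevails on this issue.
— Issue II —
Stage II.1 — burden on beneficiary; standard: clear and convincing evidence (weight exceeds 76).
    (d): 76 ≤ 76 [not met]
  Stage II.1 not carried; the beneficiary fails its burden.
So the trustee prevails on this issue.
— Issue III —
At Stage III.1 the beneficiary must meet a preponderance (weight is at least 48): on (g) the weight is 38, < 48, so (g) does not meet the standard; on (h) the weight is 91 less the opposing 44 gives net 47, < 48, so (h) does not meet the standard.
  Not every element is met, so the beneficiary fails to carry Stage III.1.
So the trustee prevails on this issue.
Per-issue: Issue I → beneficiary; Issue II → trustee; Issue III → trustee. The beneficiary must prevail on at least one issue; overall, the beneficiary prevails.

beneficiary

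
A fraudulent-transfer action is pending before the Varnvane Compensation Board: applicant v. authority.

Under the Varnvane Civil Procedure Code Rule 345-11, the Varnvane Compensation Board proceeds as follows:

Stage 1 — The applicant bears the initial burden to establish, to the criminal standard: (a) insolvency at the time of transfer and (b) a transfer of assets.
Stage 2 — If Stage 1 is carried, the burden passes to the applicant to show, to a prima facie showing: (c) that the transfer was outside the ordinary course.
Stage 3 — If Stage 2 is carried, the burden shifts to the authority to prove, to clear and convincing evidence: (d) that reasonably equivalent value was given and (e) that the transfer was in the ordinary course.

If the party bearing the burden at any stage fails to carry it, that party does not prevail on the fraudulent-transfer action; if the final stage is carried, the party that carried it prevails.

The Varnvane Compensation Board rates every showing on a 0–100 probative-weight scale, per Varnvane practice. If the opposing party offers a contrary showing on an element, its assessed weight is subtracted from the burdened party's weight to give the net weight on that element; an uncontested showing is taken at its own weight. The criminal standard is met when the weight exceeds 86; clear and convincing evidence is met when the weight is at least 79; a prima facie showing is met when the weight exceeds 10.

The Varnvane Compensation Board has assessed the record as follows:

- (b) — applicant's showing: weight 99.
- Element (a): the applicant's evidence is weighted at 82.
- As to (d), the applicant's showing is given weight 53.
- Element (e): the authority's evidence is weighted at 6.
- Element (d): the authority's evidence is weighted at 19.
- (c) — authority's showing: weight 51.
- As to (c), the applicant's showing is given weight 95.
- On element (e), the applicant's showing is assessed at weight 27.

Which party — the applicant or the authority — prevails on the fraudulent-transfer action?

authority

Stage 1 (applicant, the criminal standard, weight exceeds 86): (a) 82 ≤ 86 — fails; (b) 99 > 86 — meets.
  Stage 1 not carried; the applicant fails its burden.
The authority prevails.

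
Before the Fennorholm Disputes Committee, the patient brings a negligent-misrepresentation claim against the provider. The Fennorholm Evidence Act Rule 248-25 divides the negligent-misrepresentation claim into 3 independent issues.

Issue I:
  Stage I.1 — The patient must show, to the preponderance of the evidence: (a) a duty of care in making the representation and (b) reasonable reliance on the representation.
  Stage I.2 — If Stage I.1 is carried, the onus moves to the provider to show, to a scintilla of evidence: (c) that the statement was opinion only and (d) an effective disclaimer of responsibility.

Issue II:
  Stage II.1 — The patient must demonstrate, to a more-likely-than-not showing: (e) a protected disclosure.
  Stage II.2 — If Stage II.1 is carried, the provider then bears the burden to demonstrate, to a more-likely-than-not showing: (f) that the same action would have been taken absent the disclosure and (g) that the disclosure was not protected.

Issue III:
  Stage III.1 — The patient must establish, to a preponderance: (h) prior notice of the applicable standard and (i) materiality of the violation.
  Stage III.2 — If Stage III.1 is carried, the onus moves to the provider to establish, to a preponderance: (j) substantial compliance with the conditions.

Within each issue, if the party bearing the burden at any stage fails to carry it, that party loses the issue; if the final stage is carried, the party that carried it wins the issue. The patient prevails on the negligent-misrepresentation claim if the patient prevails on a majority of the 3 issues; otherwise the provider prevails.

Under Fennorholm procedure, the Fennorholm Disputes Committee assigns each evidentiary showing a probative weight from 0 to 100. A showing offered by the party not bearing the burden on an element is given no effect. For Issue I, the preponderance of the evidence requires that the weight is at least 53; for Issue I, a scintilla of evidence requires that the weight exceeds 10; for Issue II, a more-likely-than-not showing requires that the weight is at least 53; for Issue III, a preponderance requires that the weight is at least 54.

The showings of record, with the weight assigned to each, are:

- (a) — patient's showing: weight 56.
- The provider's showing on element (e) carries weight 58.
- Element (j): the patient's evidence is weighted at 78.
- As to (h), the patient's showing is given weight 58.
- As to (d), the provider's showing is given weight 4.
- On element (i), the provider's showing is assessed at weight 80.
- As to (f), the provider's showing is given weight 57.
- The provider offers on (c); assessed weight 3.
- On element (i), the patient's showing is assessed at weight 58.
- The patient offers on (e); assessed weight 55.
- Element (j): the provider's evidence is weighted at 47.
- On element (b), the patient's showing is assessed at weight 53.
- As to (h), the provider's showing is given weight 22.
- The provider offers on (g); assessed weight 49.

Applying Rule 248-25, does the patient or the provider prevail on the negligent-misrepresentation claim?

— Issue I —
Stage I.1 — burden on patient; standard: the preponderance of the evidence (weight is at least 53).
    (a): 56 ≥ 53 [met]
    (b): 53 ≥ 53 [met]
  The patient carries Stage I.1; the provider now bears the burden.
Stage I.2 — burden on provider; standard: a scintilla of evidence (weight exceeds 10).
    (c): 3 ≤ 10 [not met]
    (d): 4 ≤ 10 [not met]
  Stage I.2 not carried; the provider fails its burden.
The patient prevails on this issue.
— Issue II —
Stage II.1 (patient, a more-likely-than-not showing, weight is at least 53): (e) 55 (provider's 58 disregarded) ≥ 53 — meets.
  Stage II.1 carried; the burden shifts to the provider.
Stage II.2 (provider, a more-likely-than-not showing, weight is at least 53): (f) 57 ≥ 53 — meets; (g) 49 < 53 — fails.
  The provider does not carry Stage II.2.
The patient prevails on this issue.
— Issue III —
At Stage III.1 the patient must meet a preponderance (weight is at least 54): on (h) the weight is 58 (the provider's 22 is given no effect), ≥ 54, so (h) meets the standard; on (i) the weight is 58 (the provider's 80 is given no effect), which does reach 54, so (i) meets the standard.
  Stage III.1 carried; the burden shifts to the provider.
At Stage III.2 the provider must meet a preponderance (weight is at least 54): on (j) the weight is 47 (the patient's 78 is given no effect), < 54, so (j) does not meet the standard.
  Stage III.2 not carried; the provider fails its burden.
The patient prevails on this issue.
Per-issue: Issue I → patient; Issue II → patient; Issue III → patient. The patient must prevail on a majority of issues; overall, the patient prevails.

patient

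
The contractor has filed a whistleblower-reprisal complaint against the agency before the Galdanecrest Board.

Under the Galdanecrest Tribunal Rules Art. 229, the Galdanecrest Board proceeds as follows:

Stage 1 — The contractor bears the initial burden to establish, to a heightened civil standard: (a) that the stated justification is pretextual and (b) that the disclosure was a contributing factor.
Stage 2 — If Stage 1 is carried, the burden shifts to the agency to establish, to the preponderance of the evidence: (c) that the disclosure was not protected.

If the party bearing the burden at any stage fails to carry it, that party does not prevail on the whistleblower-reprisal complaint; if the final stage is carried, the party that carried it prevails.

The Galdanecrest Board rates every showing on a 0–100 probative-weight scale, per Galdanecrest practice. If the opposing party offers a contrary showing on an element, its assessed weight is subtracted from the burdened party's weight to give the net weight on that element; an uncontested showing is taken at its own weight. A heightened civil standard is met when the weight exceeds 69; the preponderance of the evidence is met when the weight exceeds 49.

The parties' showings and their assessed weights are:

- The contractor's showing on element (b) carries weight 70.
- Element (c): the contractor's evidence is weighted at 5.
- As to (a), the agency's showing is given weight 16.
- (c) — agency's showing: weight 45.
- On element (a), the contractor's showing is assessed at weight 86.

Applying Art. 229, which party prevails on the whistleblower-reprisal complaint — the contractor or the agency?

At Stage 1 the contractor must meet a heightened civil standard (weight exceeds 69): on (a) the weight is 86 less the opposing 16 gives net 70, which does exceed 69, so (a) meets the standard; on (b) the weight is 70, > 69, so (b) meets the standard.
  The contractor carries Stage 1; the agency now bears the burden.
At Stage 2 the agency must meet the preponderance of the evidence (weight exceeds 49): on (c) the weight is 45 less the opposing 5 gives net 40, ≤ 49, so (c) does not meet the standard.
  The agency does not carry Stage 2.
The contractor prevails.

contractor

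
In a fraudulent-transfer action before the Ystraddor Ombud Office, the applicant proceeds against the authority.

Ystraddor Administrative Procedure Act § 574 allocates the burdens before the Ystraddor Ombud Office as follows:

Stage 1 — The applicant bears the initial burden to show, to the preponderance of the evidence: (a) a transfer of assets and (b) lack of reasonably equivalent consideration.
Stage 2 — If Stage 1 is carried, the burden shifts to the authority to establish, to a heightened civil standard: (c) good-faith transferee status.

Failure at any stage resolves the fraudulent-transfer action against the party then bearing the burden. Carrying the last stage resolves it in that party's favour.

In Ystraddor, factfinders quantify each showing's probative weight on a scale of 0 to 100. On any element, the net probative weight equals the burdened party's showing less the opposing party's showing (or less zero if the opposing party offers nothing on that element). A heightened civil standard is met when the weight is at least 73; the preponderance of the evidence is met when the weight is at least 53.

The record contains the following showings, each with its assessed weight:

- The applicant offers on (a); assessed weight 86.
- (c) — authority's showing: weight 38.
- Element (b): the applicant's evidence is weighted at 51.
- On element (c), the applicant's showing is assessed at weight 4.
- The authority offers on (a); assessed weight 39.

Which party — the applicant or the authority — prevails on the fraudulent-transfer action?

Stage 1 — burden on applicant; standard: the preponderance of the evidence (weight is at least 53).
    (a): 86 − 39 = 47 < 53 [not met]
    (b): 51 < 53 [not met]
  Not every element is met, so the applicant fails to carry Stage 1.
So the authority prevails.

authority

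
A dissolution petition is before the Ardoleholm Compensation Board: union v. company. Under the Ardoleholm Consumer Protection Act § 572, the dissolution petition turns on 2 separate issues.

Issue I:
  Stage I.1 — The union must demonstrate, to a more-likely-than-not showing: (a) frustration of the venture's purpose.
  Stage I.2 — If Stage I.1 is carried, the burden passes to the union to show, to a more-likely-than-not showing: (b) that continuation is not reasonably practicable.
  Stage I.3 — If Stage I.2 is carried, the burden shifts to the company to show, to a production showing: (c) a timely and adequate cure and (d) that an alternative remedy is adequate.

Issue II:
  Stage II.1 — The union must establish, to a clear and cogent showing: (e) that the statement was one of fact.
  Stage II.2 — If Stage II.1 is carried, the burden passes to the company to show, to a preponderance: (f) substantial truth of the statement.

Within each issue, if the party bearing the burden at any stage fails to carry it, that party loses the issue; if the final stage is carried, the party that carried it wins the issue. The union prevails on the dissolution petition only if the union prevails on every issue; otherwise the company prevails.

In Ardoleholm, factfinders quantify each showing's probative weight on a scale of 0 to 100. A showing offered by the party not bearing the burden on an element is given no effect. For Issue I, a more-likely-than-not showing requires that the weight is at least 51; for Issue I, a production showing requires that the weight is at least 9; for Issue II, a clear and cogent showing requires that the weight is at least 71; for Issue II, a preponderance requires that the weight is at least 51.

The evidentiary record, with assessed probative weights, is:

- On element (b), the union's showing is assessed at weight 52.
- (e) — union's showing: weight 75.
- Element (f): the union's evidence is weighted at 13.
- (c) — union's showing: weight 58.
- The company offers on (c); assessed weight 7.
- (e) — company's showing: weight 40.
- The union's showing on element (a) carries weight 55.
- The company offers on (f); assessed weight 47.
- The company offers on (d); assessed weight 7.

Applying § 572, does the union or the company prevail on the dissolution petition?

union

— Issue I —
Stage I.1 — burden on union; standard: a more-likely-than-not showing (weight is at least 51).
    (a): 55 ≥ 51 [met]
  All elements met. The union retains the burden for Stage I.2.
Stage I.2 — burden on union; standard: a more-likely-than-not showing (weight is at least 51).
    (b): 52 ≥ 51 [met]
  Stage I.2 carried; the burden shifts to the company.
Stage I.3 — burden on company; standard: a production showing (weight is at least 9).
    (c): 7 (union's 58 disregarded) < 9 [not met]
    (d): 7 < 9 [not met]
  Stage I.3 not carried; the company fails its burden.
The analysis ends at Stage I.3; the union prevails on this issue.
— Issue II —
Stage II.1 — burden on union; standard: a clear and cogent showing (weight is at least 71).
    (e): 75 (company's 40 disregarded) ≥ 71 [met]
  All elements met. The burden passes to the company.
Stage II.2 — burden on company; standard: a preponderance (weight is at least 51).
    (f): 47 (union's 13 disregarded) < 51 [not met]
  Not every element is met, so the company fails to carry Stage II.2.
The union prevails on this issue.
Per-issue: Issue I → union; Issue II → union. The union must prevail on every issue; overall, the union prevails.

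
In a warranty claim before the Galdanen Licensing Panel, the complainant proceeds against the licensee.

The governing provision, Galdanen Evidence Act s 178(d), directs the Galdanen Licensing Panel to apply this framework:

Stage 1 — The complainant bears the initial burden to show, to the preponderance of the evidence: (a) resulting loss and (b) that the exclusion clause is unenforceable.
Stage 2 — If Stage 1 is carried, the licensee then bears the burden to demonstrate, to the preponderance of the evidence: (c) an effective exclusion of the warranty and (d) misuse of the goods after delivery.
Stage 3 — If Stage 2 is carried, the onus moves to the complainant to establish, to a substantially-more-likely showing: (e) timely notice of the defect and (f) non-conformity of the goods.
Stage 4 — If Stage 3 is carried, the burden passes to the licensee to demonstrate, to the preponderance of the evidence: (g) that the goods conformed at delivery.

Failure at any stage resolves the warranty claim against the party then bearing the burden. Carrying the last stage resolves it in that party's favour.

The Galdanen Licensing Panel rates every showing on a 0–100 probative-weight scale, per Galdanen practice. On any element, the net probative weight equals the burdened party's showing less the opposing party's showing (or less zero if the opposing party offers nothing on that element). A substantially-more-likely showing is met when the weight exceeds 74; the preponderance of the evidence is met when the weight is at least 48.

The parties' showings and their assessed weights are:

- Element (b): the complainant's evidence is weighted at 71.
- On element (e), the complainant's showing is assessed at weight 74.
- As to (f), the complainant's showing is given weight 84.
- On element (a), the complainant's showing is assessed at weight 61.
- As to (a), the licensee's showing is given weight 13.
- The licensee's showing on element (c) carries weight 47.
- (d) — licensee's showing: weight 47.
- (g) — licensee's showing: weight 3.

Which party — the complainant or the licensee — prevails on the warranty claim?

complainant

Stage 1 (complainant, the preponderance of the evidence, weight is at least 48): (a) net 61−13=48 ≥ 48 — meets; (b) 71 ≥ 48 — meets.
  The complainant carries Stage 1; the licensee now bears the burden.
Stage 2 (licensee, the preponderance of the evidence, weight is at least 48): (c) 47 < 48 — fails; (d) 47 < 48 — fails.
  The licensee does not carry Stage 2.
The complainant prevails.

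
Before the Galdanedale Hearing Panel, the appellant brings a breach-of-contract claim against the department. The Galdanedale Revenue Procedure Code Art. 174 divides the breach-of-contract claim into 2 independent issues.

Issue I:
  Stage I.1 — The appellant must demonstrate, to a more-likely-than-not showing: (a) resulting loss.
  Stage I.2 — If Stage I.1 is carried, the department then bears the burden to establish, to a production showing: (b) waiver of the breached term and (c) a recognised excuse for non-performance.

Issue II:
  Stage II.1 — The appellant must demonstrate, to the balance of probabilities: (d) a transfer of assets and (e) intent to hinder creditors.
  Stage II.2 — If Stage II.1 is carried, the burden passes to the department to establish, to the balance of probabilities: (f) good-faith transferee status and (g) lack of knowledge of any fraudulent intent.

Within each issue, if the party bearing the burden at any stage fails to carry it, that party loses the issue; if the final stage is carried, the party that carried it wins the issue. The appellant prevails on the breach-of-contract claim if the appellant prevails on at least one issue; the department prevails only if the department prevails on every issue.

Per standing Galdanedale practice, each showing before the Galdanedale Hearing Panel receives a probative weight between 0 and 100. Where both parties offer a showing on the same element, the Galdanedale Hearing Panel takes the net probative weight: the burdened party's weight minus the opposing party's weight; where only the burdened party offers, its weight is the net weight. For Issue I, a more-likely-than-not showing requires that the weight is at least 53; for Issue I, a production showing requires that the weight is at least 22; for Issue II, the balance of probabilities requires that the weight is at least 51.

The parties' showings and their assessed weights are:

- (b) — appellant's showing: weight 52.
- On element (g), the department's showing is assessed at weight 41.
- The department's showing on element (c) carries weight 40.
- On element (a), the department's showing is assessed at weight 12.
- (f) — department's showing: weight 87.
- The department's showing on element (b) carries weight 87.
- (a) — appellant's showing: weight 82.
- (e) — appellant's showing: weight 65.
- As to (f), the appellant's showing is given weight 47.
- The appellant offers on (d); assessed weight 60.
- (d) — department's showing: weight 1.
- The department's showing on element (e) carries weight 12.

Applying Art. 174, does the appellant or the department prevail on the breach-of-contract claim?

appellant

— Issue I —
Stage I.1 (appellant, a more-likely-than-not showing, weight is at least 53): (a) net 82−12=70 ≥ 53 — meets.
  All elements met. The burden passes to the department.
Stage I.2 (department, a production showing, weight is at least 22): (b) net 87−52=35 ≥ 22 — meets; (c) 40 ≥ 22 — meets.
  The department carries the last stage.
Every stage carried; the department prevails on this issue.
— Issue II —
Stage II.1 — burden on appellant; standard: the balance of probabilities (weight is at least 51).
    (d): 60 − 1 = 59 ≥ 51 [met]
    (e): 65 − 12 = 53 ≥ 51 [met]
  The appellant carries Stage II.1; the department now bears the burden.
Stage II.2 — burden on department; standard: the balance of probabilities (weight is at least 51).
    (f): 87 − 47 = 40 < 51 [not met]
    (g): 41 < 51 [not met]
  Stage II.2 not carried; the department fails its burden.
So the appellant prevails on this issue.
Per-issue: Issue I → department; Issue II → appellant. The appellant must prevail on at least one issue; overall, the appellant prevails.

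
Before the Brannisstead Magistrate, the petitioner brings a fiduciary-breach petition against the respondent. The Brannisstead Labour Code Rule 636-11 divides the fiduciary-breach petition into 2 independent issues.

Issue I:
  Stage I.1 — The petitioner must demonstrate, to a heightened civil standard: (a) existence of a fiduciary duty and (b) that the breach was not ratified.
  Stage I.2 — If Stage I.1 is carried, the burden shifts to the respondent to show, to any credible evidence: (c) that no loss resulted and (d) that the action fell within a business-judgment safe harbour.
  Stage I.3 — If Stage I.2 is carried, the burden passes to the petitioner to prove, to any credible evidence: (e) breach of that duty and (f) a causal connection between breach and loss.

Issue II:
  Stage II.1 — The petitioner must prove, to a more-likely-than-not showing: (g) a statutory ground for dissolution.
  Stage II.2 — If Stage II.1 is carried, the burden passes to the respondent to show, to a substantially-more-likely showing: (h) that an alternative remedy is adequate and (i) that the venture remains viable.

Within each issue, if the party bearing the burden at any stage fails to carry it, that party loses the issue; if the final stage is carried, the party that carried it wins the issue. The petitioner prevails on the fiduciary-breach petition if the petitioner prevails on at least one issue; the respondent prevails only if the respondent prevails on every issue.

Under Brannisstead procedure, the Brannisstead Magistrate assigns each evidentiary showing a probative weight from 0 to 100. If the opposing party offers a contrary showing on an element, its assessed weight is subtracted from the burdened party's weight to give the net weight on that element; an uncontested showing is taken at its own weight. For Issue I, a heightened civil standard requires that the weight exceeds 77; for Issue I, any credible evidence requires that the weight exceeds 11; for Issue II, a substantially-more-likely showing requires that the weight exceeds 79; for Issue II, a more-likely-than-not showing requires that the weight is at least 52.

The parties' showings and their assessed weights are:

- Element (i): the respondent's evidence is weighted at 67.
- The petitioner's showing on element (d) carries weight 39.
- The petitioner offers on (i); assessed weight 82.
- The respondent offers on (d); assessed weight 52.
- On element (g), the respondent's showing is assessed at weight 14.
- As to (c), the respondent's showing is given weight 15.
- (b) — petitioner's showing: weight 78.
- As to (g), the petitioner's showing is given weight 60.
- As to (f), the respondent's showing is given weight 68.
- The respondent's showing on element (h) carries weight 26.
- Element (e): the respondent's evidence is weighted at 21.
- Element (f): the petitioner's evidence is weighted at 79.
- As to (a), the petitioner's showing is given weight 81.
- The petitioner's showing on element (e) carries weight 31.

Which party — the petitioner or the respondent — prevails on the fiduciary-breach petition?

— Issue I —
At Stage I.1 the petitioner must meet a heightened civil standard (weight exceeds 77): on (a) the weight is 81, > 77, so (a) meets the standard; on (b) the weight is 78, which does exceed 77, so (b) meets the standard.
  Stage I.1 carried; the burden shifts to the respondent.
At Stage I.2 the respondent must meet any credible evidence (weight exceeds 11): on (c) the weight is 15, > 11, so (c) meets the standard; on (d) the weight is 52 less the opposing 39 gives net 13, which does exceed 11, so (d) meets the standard.
  Stage I.2 is satisfied; the onus moves to the petitioner.
At Stage I.3 the petitioner must meet any credible evidence (weight exceeds 11): on (e) the weight is 31 less the opposing 21 gives net 10, which does not exceed 11, so (e) does not meet the standard; on (f) the weight is 79 less the opposing 68 gives net 11, which does not exceed 11, so (f) does not meet the standard.
  Stage I.3 not carried; the petitioner fails its burden.
So the respondent prevails on this issue.
— Issue II —
Stage II.1 (petitioner, a more-likely-than-not showing, weight is at least 52): (g) net 60−14=46 < 52 — fails.
  Stage II.1 not carried; the petitioner fails its burden.
The respondent prevails on this issue.
Per-issue: Issue I → respondent; Issue II → respondent. The petitioner must prevail on at least one issue; overall, the respondent prevails.

respondent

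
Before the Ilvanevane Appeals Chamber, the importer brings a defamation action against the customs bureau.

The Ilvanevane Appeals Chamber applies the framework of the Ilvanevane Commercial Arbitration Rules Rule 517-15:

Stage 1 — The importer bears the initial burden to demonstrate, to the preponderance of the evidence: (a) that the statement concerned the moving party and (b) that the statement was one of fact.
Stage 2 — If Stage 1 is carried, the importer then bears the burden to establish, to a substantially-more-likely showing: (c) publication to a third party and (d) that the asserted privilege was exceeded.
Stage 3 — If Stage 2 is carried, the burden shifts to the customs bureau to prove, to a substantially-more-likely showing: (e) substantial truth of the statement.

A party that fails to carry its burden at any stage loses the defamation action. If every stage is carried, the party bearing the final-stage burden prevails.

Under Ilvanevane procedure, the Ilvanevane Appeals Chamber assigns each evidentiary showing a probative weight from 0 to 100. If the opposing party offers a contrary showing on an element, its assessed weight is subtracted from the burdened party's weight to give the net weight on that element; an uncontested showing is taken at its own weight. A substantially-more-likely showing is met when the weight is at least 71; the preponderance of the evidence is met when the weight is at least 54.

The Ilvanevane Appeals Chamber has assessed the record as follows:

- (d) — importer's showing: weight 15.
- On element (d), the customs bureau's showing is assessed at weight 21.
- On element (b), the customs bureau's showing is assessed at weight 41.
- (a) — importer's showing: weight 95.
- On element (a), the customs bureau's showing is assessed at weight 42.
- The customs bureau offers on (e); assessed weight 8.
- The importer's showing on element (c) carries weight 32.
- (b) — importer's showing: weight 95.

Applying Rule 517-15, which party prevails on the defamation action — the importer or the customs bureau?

customs bureau

At Stage 1 the importer must meet the preponderance of the evidence (weight is at least 54): on (a) the weight is 95 less the opposing 42 gives net 53, which does not reach 54, so (a) does not meet the standard; on (b) the weight is 95 less the opposing 41 gives net 54, ≥ 54, so (b) meets the standard.
  Not every element is met, so the importer fails to carry Stage 1.
The customs bureau prevails.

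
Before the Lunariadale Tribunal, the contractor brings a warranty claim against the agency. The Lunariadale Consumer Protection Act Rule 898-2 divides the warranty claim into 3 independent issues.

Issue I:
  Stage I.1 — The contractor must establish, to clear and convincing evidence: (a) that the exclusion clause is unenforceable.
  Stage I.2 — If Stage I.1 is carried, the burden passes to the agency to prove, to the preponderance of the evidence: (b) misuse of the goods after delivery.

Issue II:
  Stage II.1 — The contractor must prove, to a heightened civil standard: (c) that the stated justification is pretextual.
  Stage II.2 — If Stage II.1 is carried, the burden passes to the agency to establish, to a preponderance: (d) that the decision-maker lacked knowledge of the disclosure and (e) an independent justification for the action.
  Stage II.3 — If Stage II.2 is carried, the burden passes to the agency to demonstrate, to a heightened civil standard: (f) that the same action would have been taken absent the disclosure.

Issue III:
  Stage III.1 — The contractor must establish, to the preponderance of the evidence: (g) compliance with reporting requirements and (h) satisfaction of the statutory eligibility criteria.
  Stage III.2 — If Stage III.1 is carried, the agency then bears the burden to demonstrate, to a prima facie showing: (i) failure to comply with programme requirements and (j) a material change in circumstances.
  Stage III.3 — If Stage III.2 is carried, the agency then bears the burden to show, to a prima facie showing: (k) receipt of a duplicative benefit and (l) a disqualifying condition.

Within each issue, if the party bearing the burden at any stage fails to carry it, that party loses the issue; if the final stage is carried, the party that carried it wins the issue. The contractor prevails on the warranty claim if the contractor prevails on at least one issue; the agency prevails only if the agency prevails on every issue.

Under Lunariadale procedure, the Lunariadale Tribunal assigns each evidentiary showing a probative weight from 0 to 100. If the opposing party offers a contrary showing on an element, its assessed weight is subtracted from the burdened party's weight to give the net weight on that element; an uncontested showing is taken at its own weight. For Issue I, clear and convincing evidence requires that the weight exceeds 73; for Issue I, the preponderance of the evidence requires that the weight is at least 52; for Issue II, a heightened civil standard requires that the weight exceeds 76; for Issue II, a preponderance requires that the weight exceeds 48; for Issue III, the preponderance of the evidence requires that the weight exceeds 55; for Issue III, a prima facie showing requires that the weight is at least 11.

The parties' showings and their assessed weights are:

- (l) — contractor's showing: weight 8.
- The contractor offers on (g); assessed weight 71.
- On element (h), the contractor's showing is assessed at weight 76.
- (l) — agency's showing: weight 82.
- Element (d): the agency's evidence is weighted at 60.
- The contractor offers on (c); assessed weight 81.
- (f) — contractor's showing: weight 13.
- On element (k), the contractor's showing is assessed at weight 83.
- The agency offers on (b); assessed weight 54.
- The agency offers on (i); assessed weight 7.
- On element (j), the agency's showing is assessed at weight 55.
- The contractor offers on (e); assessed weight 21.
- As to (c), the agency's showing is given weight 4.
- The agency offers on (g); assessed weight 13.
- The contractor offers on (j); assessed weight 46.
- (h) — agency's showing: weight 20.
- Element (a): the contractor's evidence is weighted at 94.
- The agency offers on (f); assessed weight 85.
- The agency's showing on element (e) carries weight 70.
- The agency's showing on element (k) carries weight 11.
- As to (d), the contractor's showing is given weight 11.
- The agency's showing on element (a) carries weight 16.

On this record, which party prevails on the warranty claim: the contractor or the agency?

— Issue I —
Stage I.1 — burden on contractor; standard: clear and convincing evidence (weight exceeds 73).
    (a): 94 − 16 = 78 > 73 [met]
  Stage I.1 carried; the burden shifts to the agency.
Stage I.2 — burden on agency; standard: the preponderance of the evidence (weight is at least 52).
    (b): 54 ≥ 52 [met]
  The agency carries the last stage.
With every stage satisfied, the agency prevails on this issue.
— Issue II —
Stage II.1 (contractor, a heightened civil standard, weight exceeds 76): (c) net 81−4=77 > 76 — meets.
  The contractor carries Stage II.1; the agency now bears the burden.
Stage II.2 (agency, a preponderance, weight exceeds 48): (d) net 60−11=49 > 48 — meets; (e) net 70−21=49 > 48 — meets.
  Stage II.2 is satisfied; the agency continues to bear the burden.
Stage II.3 (agency, a heightened civil standard, weight exceeds 76): (f) net 85−13=72 ≤ 76 — fails.
  Not every element is met, so the agency fails to carry Stage II.3.
The contractor prevails on this issue.
— Issue III —
Stage III.1 — burden on contractor; standard: the preponderance of the evidence (weight exceeds 55).
    (g): 71 − 13 = 58 > 55 [met]
    (h): 76 − 20 = 56 > 55 [met]
  All elements met. The burden passes to the agency.
Stage III.2 — burden on agency; standard: a prima facie showing (weight is at least 11).
    (i): 7 < 11 [not met]
    (j): 55 − 46 = 9 < 11 [not met]
  The agency does not carry Stage III.2.
So the contractor prevails on this issue.
Per-issue: Issue I → agency; Issue II → contractor; Issue III → contractor. The contractor must prevail on at least one issue; overall, the contractor prevails.

contractor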